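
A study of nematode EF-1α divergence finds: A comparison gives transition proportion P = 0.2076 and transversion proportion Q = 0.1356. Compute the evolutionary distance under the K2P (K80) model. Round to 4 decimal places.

Under the Kimura two-parameter model, d = −½ ln(1 − 2P − Q) − ¼ ln(1 − 2Q).
1 − 2P − Q = 0.4492, giving −½ ln(0.4492) = 0.400144.
1 − 2Q = 0.7288, giving −¼ ln(0.7288) = 0.079089.
d = 0.400144 + 0.079089 = 0.479233.

0.4792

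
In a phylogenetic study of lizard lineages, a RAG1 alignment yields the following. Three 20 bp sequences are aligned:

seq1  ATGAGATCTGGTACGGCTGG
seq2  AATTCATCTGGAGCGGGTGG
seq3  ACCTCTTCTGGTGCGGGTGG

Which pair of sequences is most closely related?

seq1–seq2: 7/20 differ, p = 0.350, d = 0.471.
seq1–seq3: 7/20 differ, p = 0.350, d = 0.471.
seq2–seq3: 4/20 differ, p = 0.200, d = 0.233.
The smallest distance is between seq2 and seq3.

seq2 and seq3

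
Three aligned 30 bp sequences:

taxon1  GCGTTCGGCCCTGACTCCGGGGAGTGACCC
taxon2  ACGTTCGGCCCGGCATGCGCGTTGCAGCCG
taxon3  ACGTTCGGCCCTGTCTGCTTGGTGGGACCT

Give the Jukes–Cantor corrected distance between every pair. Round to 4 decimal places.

taxon1–taxon2: 12/30 sites differ → p = 0.4, d = −0.75 ln(1 − 0.533333) = 0.571605 ≈ 0.5716.
taxon1–taxon3: 8/30 sites differ → p ≈ 0.266667, d = −0.75 ln(1 − 0.355556) = 0.329526 ≈ 0.3295.
taxon2–taxon3: 10/30 sites differ → p ≈ 0.333333, d = −0.75 ln(1 − 0.444444) = 0.440839 ≈ 0.4408.

d(taxon1,taxon2) = 0.5716, d(taxon1,taxon3) = 0.3295, d(taxon2,taxon3) = 0.4408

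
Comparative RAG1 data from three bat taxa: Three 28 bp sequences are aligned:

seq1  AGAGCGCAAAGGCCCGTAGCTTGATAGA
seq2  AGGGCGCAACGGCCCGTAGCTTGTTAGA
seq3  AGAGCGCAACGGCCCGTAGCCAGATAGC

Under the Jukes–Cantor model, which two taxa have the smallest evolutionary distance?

seq1 and seq2

seq1–seq2: 3/28 differ, p = 0.107, d = 0.116.
seq1–seq3: 4/28 differ, p = 0.143, d = 0.158.
seq2–seq3: 5/28 differ, p = 0.179, d = 0.204.
The smallest distance is between seq1 and seq2.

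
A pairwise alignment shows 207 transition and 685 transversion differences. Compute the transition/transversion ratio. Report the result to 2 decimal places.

R = 207/685 = 0.302189… ≈ 0.30 (to 2 d.p.).

0.30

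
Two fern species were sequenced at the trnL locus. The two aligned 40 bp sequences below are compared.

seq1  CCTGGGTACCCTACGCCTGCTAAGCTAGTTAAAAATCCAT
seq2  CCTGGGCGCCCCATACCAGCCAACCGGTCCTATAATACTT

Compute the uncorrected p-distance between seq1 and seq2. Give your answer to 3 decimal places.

0.425

The sequences differ at 17 of 40 positions.
p = 17/40 = 0.425.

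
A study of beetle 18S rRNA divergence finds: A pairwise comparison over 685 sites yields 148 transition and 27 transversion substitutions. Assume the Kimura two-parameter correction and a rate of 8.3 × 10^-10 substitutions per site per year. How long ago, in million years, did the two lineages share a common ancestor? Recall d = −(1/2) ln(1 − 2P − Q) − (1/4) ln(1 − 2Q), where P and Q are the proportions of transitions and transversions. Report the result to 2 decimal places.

P = 148/685 ≈ 0.216058 and Q = 27/685 ≈ 0.039416.
Under the Kimura two-parameter model, d = −½ ln(1 − 2P − Q) − ¼ ln(1 − 2Q).
1 − 2P − Q = 0.528468, giving −½ ln(0.528468) = 0.318887.
1 − 2Q = 0.921168, giving −¼ ln(0.921168) = 0.020528.
d = 0.318887 + 0.020528 = 0.339415.
Under a molecular clock d = 2μt, so t = d/(2μ) = 0.339415 / (2 × 8.3 × 10^-10) = 204.47 million years.

204.47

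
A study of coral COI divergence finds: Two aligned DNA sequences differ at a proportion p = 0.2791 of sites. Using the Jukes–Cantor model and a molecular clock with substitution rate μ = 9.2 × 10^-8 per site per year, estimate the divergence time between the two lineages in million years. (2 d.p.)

1.90

d = −(3/4) ln(1 − 4p/3) = −0.75 ln(1 − 0.372133) = −0.75 ln(0.627867)
  = −0.75 × (-0.465427) = 0.349070 substitutions/site.
Under a molecular clock d = 2μt, so t = d/(2μ) = 0.349070 / (2 × 9.2 × 10^-8) = 1.90 million years.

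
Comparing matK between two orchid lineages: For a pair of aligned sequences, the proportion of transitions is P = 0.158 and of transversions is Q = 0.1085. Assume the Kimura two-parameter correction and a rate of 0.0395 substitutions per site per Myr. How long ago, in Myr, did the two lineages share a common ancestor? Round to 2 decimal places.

Under the Kimura two-parameter model, d = −½ ln(1 − 2P − Q) − ¼ ln(1 − 2Q).
1 − 2P − Q = 0.5755, giving −½ ln(0.5755) = 0.276258.
1 − 2Q = 0.783, giving −¼ ln(0.783) = 0.061156.
d = 0.276258 + 0.061156 = 0.337414.
Under a molecular clock d = 2μt, so t = d/(2μ) = 0.337414 / (2 × 0.0395) = 4.27 Myr.

4.27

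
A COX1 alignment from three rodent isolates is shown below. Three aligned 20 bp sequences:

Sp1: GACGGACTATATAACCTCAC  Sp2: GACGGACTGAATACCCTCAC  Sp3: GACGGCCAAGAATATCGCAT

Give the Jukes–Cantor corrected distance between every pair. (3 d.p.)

Sp1–Sp2: 3/20 sites differ → p = 0.15, d = −0.75 ln(1 − 0.2) = 0.167358 ≈ 0.167.
Sp1–Sp3: 8/20 sites differ → p = 0.4, d = −0.75 ln(1 − 0.533333) = 0.571605 ≈ 0.572.
Sp2–Sp3: 10/20 sites differ → p = 0.5, d = −0.75 ln(1 − 0.666667) = 0.823960 ≈ 0.824.

d(Sp1,Sp2) = 0.167, d(Sp1,Sp3) = 0.572, d(Sp2,Sp3) = 0.824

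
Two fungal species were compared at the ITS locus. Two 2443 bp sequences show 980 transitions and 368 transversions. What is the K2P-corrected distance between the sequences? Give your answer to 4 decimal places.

P = 980/2443 ≈ 0.401146 and Q = 368/2443 ≈ 0.150634.
Under the Kimura two-parameter model, d = −½ ln(1 − 2P − Q) − ¼ ln(1 − 2Q).
1 − 2P − Q = 0.047074, giving −½ ln(0.047074) = 1.528017.
1 − 2Q = 0.698732, giving −¼ ln(0.698732) = 0.089622.
d = 1.528017 + 0.089622 = 1.617639.

1.6176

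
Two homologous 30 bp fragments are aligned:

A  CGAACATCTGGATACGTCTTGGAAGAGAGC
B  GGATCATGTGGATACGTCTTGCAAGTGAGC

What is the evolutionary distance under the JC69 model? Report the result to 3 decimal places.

The sequences differ at 5 of 30 sites (1, 4, 8, 22, 26), so p = 5/30 ≈ 0.166667.
d = −(3/4) ln(1 − 4p/3) = −0.75 ln(1 − 0.222223) = −0.75 ln(0.777777)
  = −0.75 × (-0.251315) = 0.188486 substitutions/site.

0.188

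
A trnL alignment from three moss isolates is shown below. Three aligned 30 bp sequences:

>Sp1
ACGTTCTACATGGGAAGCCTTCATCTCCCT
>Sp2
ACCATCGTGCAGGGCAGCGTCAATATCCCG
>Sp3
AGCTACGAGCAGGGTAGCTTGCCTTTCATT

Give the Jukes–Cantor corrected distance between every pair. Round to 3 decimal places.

d(Sp1,Sp2) = 0.647, d(Sp1,Sp3) = 0.730, d(Sp2,Sp3) = 0.647

Sp1–Sp2: 13/30 sites differ → p ≈ 0.433333, d = −0.75 ln(1 − 0.577777) = 0.646666 ≈ 0.647.
Sp1–Sp3: 14/30 sites differ → p ≈ 0.466667, d = −0.75 ln(1 − 0.622223) = 0.730088 ≈ 0.730.
Sp2–Sp3: 13/30 sites differ → p ≈ 0.433333, d = −0.75 ln(1 − 0.577777) = 0.646666 ≈ 0.647.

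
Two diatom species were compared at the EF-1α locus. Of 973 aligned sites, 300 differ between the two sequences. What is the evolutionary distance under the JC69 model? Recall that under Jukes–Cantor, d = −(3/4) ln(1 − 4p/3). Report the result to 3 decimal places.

0.397

p = 300/973 ≈ 0.308325.
d = −(3/4) ln(1 − 4p/3) = −0.75 ln(1 − 0.4111) = −0.75 ln(0.5889)
  = −0.75 × (-0.529499) = 0.397124 substitutions/site.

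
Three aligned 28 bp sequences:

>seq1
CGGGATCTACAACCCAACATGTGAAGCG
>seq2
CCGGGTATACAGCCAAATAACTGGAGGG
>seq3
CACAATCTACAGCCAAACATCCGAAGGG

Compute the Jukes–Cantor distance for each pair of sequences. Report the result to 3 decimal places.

seq1–seq2: 10/28 sites differ → p ≈ 0.357143, d = −0.75 ln(1 − 0.476191) = 0.484971 ≈ 0.485.
seq1–seq3: 8/28 sites differ → p ≈ 0.285714, d = −0.75 ln(1 − 0.380952) = 0.359679 ≈ 0.360.
seq2–seq3: 9/28 sites differ → p ≈ 0.321429, d = −0.75 ln(1 − 0.428572) = 0.419713 ≈ 0.420.

d(seq1,seq2) = 0.485, d(seq1,seq3) = 0.360, d(seq2,seq3) = 0.420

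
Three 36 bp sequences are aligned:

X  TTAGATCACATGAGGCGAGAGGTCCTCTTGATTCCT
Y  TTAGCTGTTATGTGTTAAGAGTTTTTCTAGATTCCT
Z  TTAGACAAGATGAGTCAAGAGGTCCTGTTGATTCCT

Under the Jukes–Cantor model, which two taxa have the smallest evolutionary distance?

X–Y: 12/36 differ, p = 0.333, d = 0.441.
X–Z: 6/36 differ, p = 0.167, d = 0.188.
Y–Z: 12/36 differ, p = 0.333, d = 0.441.
The smallest distance is between X and Z.

X and Z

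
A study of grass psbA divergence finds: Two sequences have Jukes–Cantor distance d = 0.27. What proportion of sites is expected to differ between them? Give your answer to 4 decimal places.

p = (3/4)(1 − e^(−4d/3)) = 0.75 × (1 − e^(-0.36)) = 0.75 × (1 − 0.697676) = 0.226743.

0.2267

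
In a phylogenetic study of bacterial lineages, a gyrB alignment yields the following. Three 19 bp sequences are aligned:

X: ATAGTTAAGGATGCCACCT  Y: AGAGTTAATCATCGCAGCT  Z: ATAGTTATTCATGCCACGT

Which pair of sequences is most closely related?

X–Y: 6/19 differ, p = 0.316, d = 0.410.
X–Z: 4/19 differ, p = 0.211, d = 0.247.
Y–Z: 6/19 differ, p = 0.316, d = 0.410.
The smallest distance is between X and Z.

X and Z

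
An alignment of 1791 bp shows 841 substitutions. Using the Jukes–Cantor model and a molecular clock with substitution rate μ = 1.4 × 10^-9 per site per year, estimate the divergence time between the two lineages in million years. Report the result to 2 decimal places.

263.50

p = 841/1791 ≈ 0.46957.
d = −(3/4) ln(1 − 4p/3) = −0.75 ln(1 − 0.626093) = −0.75 ln(0.373907)
  = −0.75 × (-0.983748) = 0.737811 substitutions/site.
Under a molecular clock d = 2μt, so t = d/(2μ) = 0.737811 / (2 × 1.4 × 10^-9) = 263.50 million years.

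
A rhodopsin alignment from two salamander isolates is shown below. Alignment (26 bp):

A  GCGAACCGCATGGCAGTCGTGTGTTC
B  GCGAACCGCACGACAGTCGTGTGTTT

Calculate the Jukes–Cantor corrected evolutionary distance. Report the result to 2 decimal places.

0.13

The sequences differ at 3 of 26 sites (11, 13, 26), so p = 3/26 ≈ 0.115385.
d = −(3/4) ln(1 − 4p/3) = −0.75 ln(1 − 0.153847) = −0.75 ln(0.846153)
  = −0.75 × (-0.167055) = 0.125291 substitutions/site.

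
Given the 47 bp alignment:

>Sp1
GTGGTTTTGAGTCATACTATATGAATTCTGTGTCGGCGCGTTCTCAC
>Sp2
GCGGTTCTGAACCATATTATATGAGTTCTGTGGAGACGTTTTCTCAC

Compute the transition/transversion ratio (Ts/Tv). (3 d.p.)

Transitions are A↔G and C↔T; transversions are all other mismatches.
Transitions: 8. Transversions: 3.
R = 8/3 = 2.666666… ≈ 2.667 (to 3 d.p.).

2.667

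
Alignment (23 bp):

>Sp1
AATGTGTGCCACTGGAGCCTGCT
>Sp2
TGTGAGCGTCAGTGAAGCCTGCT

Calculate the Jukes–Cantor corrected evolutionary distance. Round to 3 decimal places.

0.390

The sequences differ at 7 of 23 sites (1, 2, 5, 7, 9, 12, 15), so p = 7/23 ≈ 0.304348.
d = −(3/4) ln(1 − 4p/3) = −0.75 ln(1 − 0.405797) = −0.75 ln(0.594203)
  = −0.75 × (-0.520534) = 0.390401 substitutions/site.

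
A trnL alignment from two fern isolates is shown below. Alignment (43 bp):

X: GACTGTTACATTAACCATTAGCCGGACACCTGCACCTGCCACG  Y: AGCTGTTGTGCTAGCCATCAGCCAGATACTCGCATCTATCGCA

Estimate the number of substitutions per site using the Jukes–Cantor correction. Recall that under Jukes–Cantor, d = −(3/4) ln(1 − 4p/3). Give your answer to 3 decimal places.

The sequences differ at 17 of 43 sites, so p = 17/43 ≈ 0.395349.
d = −(3/4) ln(1 − 4p/3) = −0.75 ln(1 − 0.527132) = −0.75 ln(0.472868)
  = −0.75 × (-0.748939) = 0.561704 substitutions/site.

0.562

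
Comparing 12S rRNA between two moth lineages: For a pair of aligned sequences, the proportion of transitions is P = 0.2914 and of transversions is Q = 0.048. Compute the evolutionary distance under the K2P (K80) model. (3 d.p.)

Under the Kimura two-parameter model, d = −½ ln(1 − 2P − Q) − ¼ ln(1 − 2Q).
1 − 2P − Q = 0.3692, giving −½ ln(0.3692) = 0.498208.
1 − 2Q = 0.904, giving −¼ ln(0.904) = 0.025231.
d = 0.498208 + 0.025231 = 0.523439.

0.523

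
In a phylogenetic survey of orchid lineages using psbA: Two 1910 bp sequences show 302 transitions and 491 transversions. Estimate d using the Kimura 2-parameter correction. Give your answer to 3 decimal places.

0.606

P = 302/1910 ≈ 0.158115 and Q = 491/1910 ≈ 0.257068.
Under the Kimura two-parameter model, d = −½ ln(1 − 2P − Q) − ¼ ln(1 − 2Q).
1 − 2P − Q = 0.426702, giving −½ ln(0.426702) = 0.425835.
1 − 2Q = 0.485864, giving −¼ ln(0.485864) = 0.180457.
d = 0.425835 + 0.180457 = 0.606292.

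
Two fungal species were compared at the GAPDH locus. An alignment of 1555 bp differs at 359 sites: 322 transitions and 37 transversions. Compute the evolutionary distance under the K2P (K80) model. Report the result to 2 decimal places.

P = 322/1555 ≈ 0.207074 and Q = 37/1555 ≈ 0.023794.
Under the Kimura two-parameter model, d = −½ ln(1 − 2P − Q) − ¼ ln(1 − 2Q).
1 − 2P − Q = 0.562058, giving −½ ln(0.562058) = 0.288075.
1 − 2Q = 0.952412, giving −¼ ln(0.952412) = 0.012189.
d = 0.288075 + 0.012189 = 0.300264.

0.30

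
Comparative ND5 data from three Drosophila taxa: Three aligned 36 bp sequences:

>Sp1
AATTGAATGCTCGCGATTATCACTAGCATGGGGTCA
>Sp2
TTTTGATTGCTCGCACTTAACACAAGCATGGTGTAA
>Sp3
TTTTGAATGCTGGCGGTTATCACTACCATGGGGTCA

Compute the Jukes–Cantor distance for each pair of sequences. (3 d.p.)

d(Sp1,Sp2) = 0.304, d(Sp1,Sp3) = 0.154, d(Sp2,Sp3) = 0.304

Sp1–Sp2: 9/36 sites differ → p = 0.25, d = −0.75 ln(1 − 0.333333) = 0.304098 ≈ 0.304.
Sp1–Sp3: 5/36 sites differ → p ≈ 0.138889, d = −0.75 ln(1 − 0.185185) = 0.153596 ≈ 0.154.
Sp2–Sp3: 9/36 sites differ → p = 0.25, d = −0.75 ln(1 − 0.333333) = 0.304098 ≈ 0.304.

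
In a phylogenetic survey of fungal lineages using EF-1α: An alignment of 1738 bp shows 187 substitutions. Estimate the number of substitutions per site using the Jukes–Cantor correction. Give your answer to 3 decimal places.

0.116

p = 187/1738 ≈ 0.107595.
d = −(3/4) ln(1 − 4p/3) = −0.75 ln(1 − 0.14346) = −0.75 ln(0.85654)
  = −0.75 × (-0.154854) = 0.116141 substitutions/site.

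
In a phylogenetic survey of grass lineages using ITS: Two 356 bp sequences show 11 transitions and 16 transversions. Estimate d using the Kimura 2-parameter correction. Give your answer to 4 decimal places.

P = 11/356 ≈ 0.030899 and Q = 16/356 ≈ 0.044944.
Under the Kimura two-parameter model, d = −½ ln(1 − 2P − Q) − ¼ ln(1 − 2Q).
1 − 2P − Q = 0.893258, giving −½ ln(0.893258) = 0.056440.
1 − 2Q = 0.910112, giving −¼ ln(0.910112) = 0.023547.
d = 0.056440 + 0.023547 = 0.079987.

0.0800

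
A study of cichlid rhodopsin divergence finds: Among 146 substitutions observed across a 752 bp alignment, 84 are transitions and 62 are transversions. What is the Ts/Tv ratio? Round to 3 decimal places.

R = 84/62 = 1.354838… ≈ 1.355 (to 3 d.p.).

1.355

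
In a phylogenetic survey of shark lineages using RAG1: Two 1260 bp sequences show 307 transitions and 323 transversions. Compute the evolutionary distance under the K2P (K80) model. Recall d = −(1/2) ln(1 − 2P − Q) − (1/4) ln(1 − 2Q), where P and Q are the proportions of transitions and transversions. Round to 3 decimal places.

P = 307/1260 ≈ 0.243651 and Q = 323/1260 ≈ 0.256349.
Under the Kimura two-parameter model, d = −½ ln(1 − 2P − Q) − ¼ ln(1 − 2Q).
1 − 2P − Q = 0.256349, giving −½ ln(0.256349) = 0.680608.
1 − 2Q = 0.487302, giving −¼ ln(0.487302) = 0.179718.
d = 0.680608 + 0.179718 = 0.860326.

0.860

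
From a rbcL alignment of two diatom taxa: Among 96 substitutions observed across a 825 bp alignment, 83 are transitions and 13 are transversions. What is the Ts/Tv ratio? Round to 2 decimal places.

6.38

R = 83/13 = 6.384615… ≈ 6.38 (to 2 d.p.).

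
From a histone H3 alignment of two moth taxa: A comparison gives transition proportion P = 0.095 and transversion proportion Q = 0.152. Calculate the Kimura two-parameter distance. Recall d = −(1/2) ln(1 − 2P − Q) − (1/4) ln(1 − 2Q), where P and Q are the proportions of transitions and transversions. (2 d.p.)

Under the Kimura two-parameter model, d = −½ ln(1 − 2P − Q) − ¼ ln(1 − 2Q).
1 − 2P − Q = 0.658, giving −½ ln(0.658) = 0.209275.
1 − 2Q = 0.696, giving −¼ ln(0.696) = 0.090601.
d = 0.209275 + 0.090601 = 0.299876.

0.30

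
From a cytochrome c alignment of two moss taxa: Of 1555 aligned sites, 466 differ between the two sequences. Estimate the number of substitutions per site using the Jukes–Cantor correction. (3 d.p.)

p = 466/1555 ≈ 0.299678.
d = −(3/4) ln(1 − 4p/3) = −0.75 ln(1 − 0.399571) = −0.75 ln(0.600429)
  = −0.75 × (-0.510111) = 0.382583 substitutions/site.

0.383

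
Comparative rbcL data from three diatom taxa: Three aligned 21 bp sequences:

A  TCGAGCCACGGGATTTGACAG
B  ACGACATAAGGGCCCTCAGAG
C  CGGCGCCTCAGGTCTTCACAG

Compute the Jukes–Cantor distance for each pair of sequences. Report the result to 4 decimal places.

A–B: 10/21 sites differ → p ≈ 0.47619, d = −0.75 ln(1 − 0.63492) = 0.755729 ≈ 0.7557.
A–C: 8/21 sites differ → p ≈ 0.380952, d = −0.75 ln(1 − 0.507936) = 0.531860 ≈ 0.5319.
B–C: 12/21 sites differ → p ≈ 0.571429, d = −0.75 ln(1 − 0.761905) = 1.076314 ≈ 1.0763.

d(A,B) = 0.7557, d(A,C) = 0.5319, d(B,C) = 1.0763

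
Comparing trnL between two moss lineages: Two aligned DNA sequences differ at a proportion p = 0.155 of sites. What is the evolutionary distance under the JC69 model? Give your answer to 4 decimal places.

d = −(3/4) ln(1 − 4p/3) = −0.75 ln(1 − 0.206667) = −0.75 ln(0.793333)
  = −0.75 × (-0.231512) = 0.173634 substitutions/site.

0.1736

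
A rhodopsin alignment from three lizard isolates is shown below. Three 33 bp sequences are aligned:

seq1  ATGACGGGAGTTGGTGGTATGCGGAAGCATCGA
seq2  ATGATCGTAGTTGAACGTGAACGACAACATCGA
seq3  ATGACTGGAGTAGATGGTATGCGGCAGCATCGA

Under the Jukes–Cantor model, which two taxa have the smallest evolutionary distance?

seq1 and seq3

seq1–seq2: 12/33 differ, p = 0.364, d = 0.497.
seq1–seq3: 4/33 differ, p = 0.121, d = 0.132.
seq2–seq3: 11/33 differ, p = 0.333, d = 0.441.
The smallest distance is between seq1 and seq3.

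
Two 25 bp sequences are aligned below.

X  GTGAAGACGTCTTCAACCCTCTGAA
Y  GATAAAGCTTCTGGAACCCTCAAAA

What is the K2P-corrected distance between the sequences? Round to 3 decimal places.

0.490

Of 25 sites, 3 differences are transitions and 6 are transversions, so P = 3/25 = 0.12 and Q = 6/25 = 0.24.
Under the Kimura two-parameter model, d = −½ ln(1 − 2P − Q) − ¼ ln(1 − 2Q).
1 − 2P − Q = 0.52, giving −½ ln(0.52) = 0.326963.
1 − 2Q = 0.52, giving −¼ ln(0.52) = 0.163482.
d = 0.326963 + 0.163482 = 0.490445.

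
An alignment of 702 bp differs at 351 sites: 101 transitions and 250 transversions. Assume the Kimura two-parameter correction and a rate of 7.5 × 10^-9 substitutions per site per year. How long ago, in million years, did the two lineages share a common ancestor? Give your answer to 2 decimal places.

P = 101/702 ≈ 0.143875 and Q = 250/702 ≈ 0.356125.
Under the Kimura two-parameter model, d = −½ ln(1 − 2P − Q) − ¼ ln(1 − 2Q).
1 − 2P − Q = 0.356125, giving −½ ln(0.356125) = 0.516237.
1 − 2Q = 0.28775, giving −¼ ln(0.28775) = 0.311416.
d = 0.516237 + 0.311416 = 0.827653.
Under a molecular clock d = 2μt, so t = d/(2μ) = 0.827653 / (2 × 7.5 × 10^-9) = 55.18 million years.

55.18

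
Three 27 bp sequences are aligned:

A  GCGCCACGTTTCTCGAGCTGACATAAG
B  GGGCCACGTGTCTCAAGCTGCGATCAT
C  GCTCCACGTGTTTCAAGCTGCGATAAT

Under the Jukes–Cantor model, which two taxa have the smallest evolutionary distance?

B and C

A–B: 7/27 differ, p = 0.259, d = 0.318.
A–C: 7/27 differ, p = 0.259, d = 0.318.
B–C: 4/27 differ, p = 0.148, d = 0.165.
The smallest distance is between B and C.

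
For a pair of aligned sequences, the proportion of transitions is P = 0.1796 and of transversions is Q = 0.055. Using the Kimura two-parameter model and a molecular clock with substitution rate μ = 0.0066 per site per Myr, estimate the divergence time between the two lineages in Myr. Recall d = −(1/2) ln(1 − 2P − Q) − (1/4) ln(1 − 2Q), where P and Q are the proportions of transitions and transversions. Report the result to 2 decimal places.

22.46

Under the Kimura two-parameter model, d = −½ ln(1 − 2P − Q) − ¼ ln(1 − 2Q).
1 − 2P − Q = 0.5858, giving −½ ln(0.5858) = 0.267388.
1 − 2Q = 0.89, giving −¼ ln(0.89) = 0.029133.
d = 0.267388 + 0.029133 = 0.296521.
Under a molecular clock d = 2μt, so t = d/(2μ) = 0.296521 / (2 × 0.0066) = 22.46 Myr.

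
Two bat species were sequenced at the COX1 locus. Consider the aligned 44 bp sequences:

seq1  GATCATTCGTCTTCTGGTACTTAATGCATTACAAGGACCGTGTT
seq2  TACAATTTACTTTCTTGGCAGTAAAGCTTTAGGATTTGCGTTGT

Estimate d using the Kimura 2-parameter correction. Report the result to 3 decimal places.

Of 44 sites, 6 differences are transitions and 16 are transversions, so P = 6/44 ≈ 0.136364 and Q = 16/44 ≈ 0.363636.
Under the Kimura two-parameter model, d = −½ ln(1 − 2P − Q) − ¼ ln(1 − 2Q).
1 − 2P − Q = 0.363636, giving −½ ln(0.363636) = 0.505801.
1 − 2Q = 0.272728, giving −¼ ln(0.272728) = 0.324820.
d = 0.505801 + 0.324820 = 0.830621.

0.831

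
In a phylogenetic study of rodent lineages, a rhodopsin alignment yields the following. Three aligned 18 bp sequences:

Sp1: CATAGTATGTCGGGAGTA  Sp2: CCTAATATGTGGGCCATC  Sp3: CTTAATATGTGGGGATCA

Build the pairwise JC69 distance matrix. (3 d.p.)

Sp1–Sp2: 7/18 sites differ → p ≈ 0.388889, d = −0.75 ln(1 − 0.518519) = 0.548166 ≈ 0.548.
Sp1–Sp3: 5/18 sites differ → p ≈ 0.277778, d = −0.75 ln(1 − 0.370371) = 0.346968 ≈ 0.347.
Sp2–Sp3: 6/18 sites differ → p ≈ 0.333333, d = −0.75 ln(1 − 0.444444) = 0.440839 ≈ 0.441.

d(Sp1,Sp2) = 0.548, d(Sp1,Sp3) = 0.347, d(Sp2,Sp3) = 0.441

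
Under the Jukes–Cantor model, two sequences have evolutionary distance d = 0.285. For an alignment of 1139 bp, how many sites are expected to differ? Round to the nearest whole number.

Invert JC69: p = (3/4)(1 − e^(−4d/3)) = 0.75 × (1 − e^(-0.38)) = 0.75 × (1 − 0.683861) = 0.237104.
Expected differing sites = pL ≈ 0.237104 × 1139 = 270.061456 ≈ 270.

270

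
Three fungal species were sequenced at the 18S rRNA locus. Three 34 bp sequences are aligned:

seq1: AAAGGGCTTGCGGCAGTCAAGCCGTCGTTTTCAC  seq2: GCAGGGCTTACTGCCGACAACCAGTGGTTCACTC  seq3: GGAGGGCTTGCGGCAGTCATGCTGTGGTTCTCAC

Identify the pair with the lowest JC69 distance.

seq1–seq2: 12/34 differ, p = 0.353, d = 0.477.
seq1–seq3: 6/34 differ, p = 0.176, d = 0.201.
seq2–seq3: 10/34 differ, p = 0.294, d = 0.373.
The smallest distance is between seq1 and seq3.

seq1 and seq3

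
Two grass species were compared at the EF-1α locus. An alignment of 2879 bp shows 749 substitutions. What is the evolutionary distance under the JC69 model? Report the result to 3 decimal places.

0.319

p = 749/2879 ≈ 0.26016.
d = −(3/4) ln(1 − 4p/3) = −0.75 ln(1 − 0.34688) = −0.75 ln(0.65312)
  = −0.75 × (-0.425994) = 0.319496 substitutions/site.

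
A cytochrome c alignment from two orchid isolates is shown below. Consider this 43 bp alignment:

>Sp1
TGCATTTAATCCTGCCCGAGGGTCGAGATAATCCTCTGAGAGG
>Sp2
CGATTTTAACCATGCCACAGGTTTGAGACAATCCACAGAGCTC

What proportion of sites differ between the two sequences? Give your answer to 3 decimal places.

The sequences differ at 15 of 43 positions.
p = 15/43 = 0.348837… ≈ 0.349 (to 3 d.p.).

0.349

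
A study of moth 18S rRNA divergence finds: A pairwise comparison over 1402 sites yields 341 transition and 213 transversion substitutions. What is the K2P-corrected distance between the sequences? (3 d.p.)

0.599

P = 341/1402 ≈ 0.243224 and Q = 213/1402 ≈ 0.151926.
Under the Kimura two-parameter model, d = −½ ln(1 − 2P − Q) − ¼ ln(1 − 2Q).
1 − 2P − Q = 0.361626, giving −½ ln(0.361626) = 0.508572.
1 − 2Q = 0.696148, giving −¼ ln(0.696148) = 0.090548.
d = 0.508572 + 0.090548 = 0.599120.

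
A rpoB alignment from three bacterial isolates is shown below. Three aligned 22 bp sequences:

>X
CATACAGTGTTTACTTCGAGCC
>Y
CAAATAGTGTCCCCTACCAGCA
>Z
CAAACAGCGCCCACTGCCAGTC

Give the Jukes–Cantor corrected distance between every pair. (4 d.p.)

X–Y: 8/22 sites differ → p ≈ 0.363636, d = −0.75 ln(1 − 0.484848) = 0.497470 ≈ 0.4975.
X–Z: 8/22 sites differ → p ≈ 0.363636, d = −0.75 ln(1 − 0.484848) = 0.497470 ≈ 0.4975.
Y–Z: 7/22 sites differ → p ≈ 0.318182, d = −0.75 ln(1 − 0.424243) = 0.414052 ≈ 0.4141.

d(X,Y) = 0.4975, d(X,Z) = 0.4975, d(Y,Z) = 0.4141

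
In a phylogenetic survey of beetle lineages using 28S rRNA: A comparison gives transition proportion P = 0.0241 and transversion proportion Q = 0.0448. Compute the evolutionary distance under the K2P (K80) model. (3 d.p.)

Under the Kimura two-parameter model, d = −½ ln(1 − 2P − Q) − ¼ ln(1 − 2Q).
1 − 2P − Q = 0.907, giving −½ ln(0.907) = 0.048806.
1 − 2Q = 0.9104, giving −¼ ln(0.9104) = 0.023468.
d = 0.048806 + 0.023468 = 0.072274.

0.072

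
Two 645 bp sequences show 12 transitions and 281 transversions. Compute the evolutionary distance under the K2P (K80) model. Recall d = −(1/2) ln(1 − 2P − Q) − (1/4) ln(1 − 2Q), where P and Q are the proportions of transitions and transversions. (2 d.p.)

P = 12/645 ≈ 0.018605 and Q = 281/645 ≈ 0.435659.
Under the Kimura two-parameter model, d = −½ ln(1 − 2P − Q) − ¼ ln(1 − 2Q).
1 − 2P − Q = 0.527131, giving −½ ln(0.527131) = 0.320153.
1 − 2Q = 0.128682, giving −¼ ln(0.128682) = 0.512603.
d = 0.320153 + 0.512603 = 0.832756.

0.83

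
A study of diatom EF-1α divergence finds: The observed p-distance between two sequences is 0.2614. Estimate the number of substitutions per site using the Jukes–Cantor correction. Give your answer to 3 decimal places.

0.321

d = −(3/4) ln(1 − 4p/3) = −0.75 ln(1 − 0.348533) = −0.75 ln(0.651467)
  = −0.75 × (-0.428529) = 0.321397 substitutions/site.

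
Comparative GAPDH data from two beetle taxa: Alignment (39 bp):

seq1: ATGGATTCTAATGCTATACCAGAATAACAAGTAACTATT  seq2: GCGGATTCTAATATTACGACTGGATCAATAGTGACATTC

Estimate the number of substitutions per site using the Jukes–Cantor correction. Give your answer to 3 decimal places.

The sequences differ at 16 of 39 sites, so p = 16/39 ≈ 0.410256.
d = −(3/4) ln(1 − 4p/3) = −0.75 ln(1 − 0.547008) = −0.75 ln(0.452992)
  = −0.75 × (-0.791881) = 0.593911 substitutions/site.

0.594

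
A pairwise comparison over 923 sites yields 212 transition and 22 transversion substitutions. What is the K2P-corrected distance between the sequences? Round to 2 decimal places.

P = 212/923 ≈ 0.229686 and Q = 22/923 ≈ 0.023835.
Under the Kimura two-parameter model, d = −½ ln(1 − 2P − Q) − ¼ ln(1 − 2Q).
1 − 2P − Q = 0.516793, giving −½ ln(0.516793) = 0.330056.
1 − 2Q = 0.95233, giving −¼ ln(0.95233) = 0.012211.
d = 0.330056 + 0.012211 = 0.342267.

0.34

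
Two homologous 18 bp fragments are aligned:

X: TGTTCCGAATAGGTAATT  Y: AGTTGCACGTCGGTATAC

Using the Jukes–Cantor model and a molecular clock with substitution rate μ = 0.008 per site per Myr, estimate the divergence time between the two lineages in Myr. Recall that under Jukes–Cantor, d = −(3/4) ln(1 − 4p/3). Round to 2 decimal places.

The sequences differ at 9 of 18 sites (1, 5, 7, 8, 9, 11, 16, 17, 18), so p = 9/18 = 0.5.
d = −(3/4) ln(1 − 4p/3) = −0.75 ln(1 − 0.666667) = −0.75 ln(0.333333)
  = −0.75 × (-1.098613) = 0.823960 substitutions/site.
Under a molecular clock d = 2μt, so t = d/(2μ) = 0.823960 / (2 × 0.008) = 51.50 Myr.

51.50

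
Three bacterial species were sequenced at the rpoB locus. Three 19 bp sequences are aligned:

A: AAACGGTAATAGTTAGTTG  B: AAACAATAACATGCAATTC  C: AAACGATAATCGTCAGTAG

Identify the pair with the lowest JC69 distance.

A and C

A–B: 8/19 differ, p = 0.421, d = 0.618.
A–C: 4/19 differ, p = 0.211, d = 0.247.
B–C: 8/19 differ, p = 0.421, d = 0.618.
The smallest distance is between A and C.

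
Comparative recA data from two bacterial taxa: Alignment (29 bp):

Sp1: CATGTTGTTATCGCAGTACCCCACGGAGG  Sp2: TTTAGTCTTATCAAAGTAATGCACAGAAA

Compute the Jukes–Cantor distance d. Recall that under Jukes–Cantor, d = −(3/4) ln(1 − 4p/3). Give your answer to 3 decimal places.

The sequences differ at 13 of 29 sites, so p = 13/29 ≈ 0.448276.
d = −(3/4) ln(1 − 4p/3) = −0.75 ln(1 − 0.597701) = −0.75 ln(0.402299)
  = −0.75 × (-0.910560) = 0.682920 substitutions/site.

0.683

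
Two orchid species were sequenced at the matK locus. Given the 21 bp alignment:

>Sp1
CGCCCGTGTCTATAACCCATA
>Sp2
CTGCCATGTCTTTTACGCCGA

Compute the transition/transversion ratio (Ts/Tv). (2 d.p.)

0.14

Transitions are A↔G and C↔T; transversions are all other mismatches.
Transitions: 1. Transversions: 7.
R = 1/7 = 0.142857… ≈ 0.14 (to 2 d.p.).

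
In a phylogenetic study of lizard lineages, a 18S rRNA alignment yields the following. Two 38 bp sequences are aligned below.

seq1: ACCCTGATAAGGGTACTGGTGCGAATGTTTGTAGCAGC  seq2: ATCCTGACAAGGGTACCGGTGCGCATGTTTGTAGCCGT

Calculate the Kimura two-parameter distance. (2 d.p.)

Of 38 sites, 4 differences are transitions and 2 are transversions, so P = 4/38 ≈ 0.105263 and Q = 2/38 ≈ 0.052632.
Under the Kimura two-parameter model, d = −½ ln(1 − 2P − Q) − ¼ ln(1 − 2Q).
1 − 2P − Q = 0.736842, giving −½ ln(0.736842) = 0.152691.
1 − 2Q = 0.894736, giving −¼ ln(0.894736) = 0.027807.
d = 0.152691 + 0.027807 = 0.180498.

0.18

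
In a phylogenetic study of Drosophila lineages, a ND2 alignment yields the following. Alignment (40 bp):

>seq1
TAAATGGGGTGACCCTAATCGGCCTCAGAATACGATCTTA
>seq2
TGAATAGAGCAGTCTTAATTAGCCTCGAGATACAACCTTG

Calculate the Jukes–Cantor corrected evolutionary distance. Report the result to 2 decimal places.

0.57

The sequences differ at 16 of 40 sites, so p = 16/40 = 0.4.
d = −(3/4) ln(1 − 4p/3) = −0.75 ln(1 − 0.533333) = −0.75 ln(0.466667)
  = −0.75 × (-0.762139) = 0.571604 substitutions/site.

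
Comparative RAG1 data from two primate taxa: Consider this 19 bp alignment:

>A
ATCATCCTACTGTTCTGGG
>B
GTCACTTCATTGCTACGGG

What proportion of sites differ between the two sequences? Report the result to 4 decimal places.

The sequences differ at 9 of 19 positions (sites 1, 5, 6, 7, 8, 10, 13, 15, 16).
p = 9/19 = 0.473684… ≈ 0.4737 (to 4 d.p.).

0.4737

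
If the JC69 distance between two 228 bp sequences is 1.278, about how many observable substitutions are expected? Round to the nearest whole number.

140

Invert JC69: p = (3/4)(1 − e^(−4d/3)) = 0.75 × (1 − e^(-1.704)) = 0.75 × (1 − 0.181954) = 0.613535.
Expected differing sites = pL ≈ 0.613535 × 228 = 139.88598 ≈ 140.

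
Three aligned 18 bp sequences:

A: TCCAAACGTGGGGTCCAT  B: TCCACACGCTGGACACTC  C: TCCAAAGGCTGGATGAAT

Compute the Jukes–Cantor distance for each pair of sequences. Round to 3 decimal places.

A–B: 8/18 sites differ → p ≈ 0.444444, d = −0.75 ln(1 − 0.592592) = 0.673455 ≈ 0.673.
A–C: 6/18 sites differ → p ≈ 0.333333, d = −0.75 ln(1 − 0.444444) = 0.440839 ≈ 0.441.
B–C: 7/18 sites differ → p ≈ 0.388889, d = −0.75 ln(1 − 0.518519) = 0.548166 ≈ 0.548.

d(A,B) = 0.673, d(A,C) = 0.441, d(B,C) = 0.548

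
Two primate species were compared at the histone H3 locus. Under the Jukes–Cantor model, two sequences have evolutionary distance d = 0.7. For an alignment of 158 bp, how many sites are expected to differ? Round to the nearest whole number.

Invert JC69: p = (3/4)(1 − e^(−4d/3)) = 0.75 × (1 − e^(-0.933333)) = 0.75 × (1 − 0.393241) = 0.455069.
Expected differing sites = pL ≈ 0.455069 × 158 = 71.900902 ≈ 72.

72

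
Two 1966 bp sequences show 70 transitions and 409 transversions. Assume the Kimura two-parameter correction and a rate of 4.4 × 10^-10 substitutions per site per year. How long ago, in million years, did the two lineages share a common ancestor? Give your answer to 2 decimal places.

338.89

P = 70/1966 ≈ 0.035605 and Q = 409/1966 ≈ 0.208037.
Under the Kimura two-parameter model, d = −½ ln(1 − 2P − Q) − ¼ ln(1 − 2Q).
1 − 2P − Q = 0.720753, giving −½ ln(0.720753) = 0.163729.
1 − 2Q = 0.583926, giving −¼ ln(0.583926) = 0.134495.
d = 0.163729 + 0.134495 = 0.298224.
Under a molecular clock d = 2μt, so t = d/(2μ) = 0.298224 / (2 × 4.4 × 10^-10) = 338.89 million years.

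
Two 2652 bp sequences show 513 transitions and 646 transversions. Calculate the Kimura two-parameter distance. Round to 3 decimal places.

P = 513/2652 ≈ 0.193439 and Q = 646/2652 ≈ 0.24359.
Under the Kimura two-parameter model, d = −½ ln(1 − 2P − Q) − ¼ ln(1 − 2Q).
1 − 2P − Q = 0.369532, giving −½ ln(0.369532) = 0.497759.
1 − 2Q = 0.51282, giving −¼ ln(0.51282) = 0.166958.
d = 0.497759 + 0.166958 = 0.664717.

0.665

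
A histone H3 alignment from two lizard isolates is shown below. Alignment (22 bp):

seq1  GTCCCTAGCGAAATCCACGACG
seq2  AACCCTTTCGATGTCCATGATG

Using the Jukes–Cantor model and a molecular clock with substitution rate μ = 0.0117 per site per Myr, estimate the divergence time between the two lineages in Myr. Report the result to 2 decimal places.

21.26

The sequences differ at 8 of 22 sites (1, 2, 7, 8, 12, 13, 18, 21), so p = 8/22 ≈ 0.363636.
d = −(3/4) ln(1 − 4p/3) = −0.75 ln(1 − 0.484848) = −0.75 ln(0.515152)
  = −0.75 × (-0.663293) = 0.497470 substitutions/site.
Under a molecular clock d = 2μt, so t = d/(2μ) = 0.497470 / (2 × 0.0117) = 21.26 Myr.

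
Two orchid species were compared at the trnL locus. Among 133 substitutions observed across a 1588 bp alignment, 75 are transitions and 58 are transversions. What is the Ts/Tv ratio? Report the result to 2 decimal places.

1.29

R = 75/58 = 1.293103… ≈ 1.29 (to 2 d.p.).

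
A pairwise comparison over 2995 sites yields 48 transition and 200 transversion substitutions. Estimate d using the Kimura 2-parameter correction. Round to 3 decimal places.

0.088

P = 48/2995 ≈ 0.016027 and Q = 200/2995 ≈ 0.066778.
Under the Kimura two-parameter model, d = −½ ln(1 − 2P − Q) − ¼ ln(1 − 2Q).
1 − 2P − Q = 0.901168, giving −½ ln(0.901168) = 0.052032.
1 − 2Q = 0.866444, giving −¼ ln(0.866444) = 0.035839.
d = 0.052032 + 0.035839 = 0.087871.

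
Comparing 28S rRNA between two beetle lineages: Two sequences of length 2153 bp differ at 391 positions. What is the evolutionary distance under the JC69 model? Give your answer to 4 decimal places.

p = 391/2153 ≈ 0.181607.
d = −(3/4) ln(1 − 4p/3) = −0.75 ln(1 − 0.242143) = −0.75 ln(0.757857)
  = −0.75 × (-0.277261) = 0.207946 substitutions/site.

0.2079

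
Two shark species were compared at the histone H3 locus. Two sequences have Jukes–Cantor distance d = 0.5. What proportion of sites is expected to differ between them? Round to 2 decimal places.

p = (3/4)(1 − e^(−4d/3)) = 0.75 × (1 − e^(-0.666667)) = 0.75 × (1 − 0.513417) = 0.364937.

0.36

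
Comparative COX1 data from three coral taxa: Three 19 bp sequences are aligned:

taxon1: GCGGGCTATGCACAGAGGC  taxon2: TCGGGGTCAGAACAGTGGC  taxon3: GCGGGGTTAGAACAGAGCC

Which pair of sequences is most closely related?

taxon2 and taxon3

taxon1–taxon2: 6/19 differ, p = 0.316, d = 0.410.
taxon1–taxon3: 5/19 differ, p = 0.263, d = 0.324.
taxon2–taxon3: 4/19 differ, p = 0.211, d = 0.247.
The smallest distance is between taxon2 and taxon3.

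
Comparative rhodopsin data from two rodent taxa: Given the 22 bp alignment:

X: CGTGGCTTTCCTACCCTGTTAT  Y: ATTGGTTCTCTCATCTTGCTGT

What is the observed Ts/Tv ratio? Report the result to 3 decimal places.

4.000

Transitions are A↔G and C↔T; transversions are all other mismatches.
Transitions: 8. Transversions: 2.
R = 8/2 = 4.000.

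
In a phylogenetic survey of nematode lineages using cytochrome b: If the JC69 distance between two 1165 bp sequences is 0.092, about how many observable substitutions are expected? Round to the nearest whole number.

Invert JC69: p = (3/4)(1 − e^(−4d/3)) = 0.75 × (1 − e^(-0.122667)) = 0.75 × (1 − 0.884558) = 0.086582.
Expected differing sites = pL ≈ 0.086582 × 1165 = 100.86803 ≈ 101.

101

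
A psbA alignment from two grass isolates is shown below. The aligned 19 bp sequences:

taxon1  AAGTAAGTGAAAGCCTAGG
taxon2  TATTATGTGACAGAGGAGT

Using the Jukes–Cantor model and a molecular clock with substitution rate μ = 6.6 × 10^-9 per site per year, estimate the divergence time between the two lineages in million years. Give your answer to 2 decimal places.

The sequences differ at 8 of 19 sites (1, 3, 6, 11, 14, 15, 16, 19), so p = 8/19 ≈ 0.421053.
d = −(3/4) ln(1 − 4p/3) = −0.75 ln(1 − 0.561404) = −0.75 ln(0.438596)
  = −0.75 × (-0.824177) = 0.618133 substitutions/site.
Under a molecular clock d = 2μt, so t = d/(2μ) = 0.618133 / (2 × 6.6 × 10^-9) = 46.83 million years.

46.83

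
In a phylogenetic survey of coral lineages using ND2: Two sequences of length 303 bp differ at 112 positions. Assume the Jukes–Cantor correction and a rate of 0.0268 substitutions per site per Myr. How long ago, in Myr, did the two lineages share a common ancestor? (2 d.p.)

p = 112/303 ≈ 0.369637.
d = −(3/4) ln(1 − 4p/3) = −0.75 ln(1 − 0.492849) = −0.75 ln(0.507151)
  = −0.75 × (-0.678946) = 0.509210 substitutions/site.
Under a molecular clock d = 2μt, so t = d/(2μ) = 0.509210 / (2 × 0.0268) = 9.50 Myr.

9.50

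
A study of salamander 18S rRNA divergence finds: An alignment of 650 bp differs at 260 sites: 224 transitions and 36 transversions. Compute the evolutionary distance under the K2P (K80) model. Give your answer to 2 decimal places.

0.71

P = 224/650 ≈ 0.344615 and Q = 36/650 ≈ 0.055385.
Under the Kimura two-parameter model, d = −½ ln(1 − 2P − Q) − ¼ ln(1 − 2Q).
1 − 2P − Q = 0.255385, giving −½ ln(0.255385) = 0.682492.
1 − 2Q = 0.88923, giving −¼ ln(0.88923) = 0.029350.
d = 0.682492 + 0.029350 = 0.711842.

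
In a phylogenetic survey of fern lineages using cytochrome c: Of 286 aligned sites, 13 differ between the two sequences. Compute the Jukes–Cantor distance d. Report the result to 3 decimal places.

p = 13/286 ≈ 0.045455.
d = −(3/4) ln(1 − 4p/3) = −0.75 ln(1 − 0.060607) = −0.75 ln(0.939393)
  = −0.75 × (-0.062521) = 0.046891 substitutions/site.

0.047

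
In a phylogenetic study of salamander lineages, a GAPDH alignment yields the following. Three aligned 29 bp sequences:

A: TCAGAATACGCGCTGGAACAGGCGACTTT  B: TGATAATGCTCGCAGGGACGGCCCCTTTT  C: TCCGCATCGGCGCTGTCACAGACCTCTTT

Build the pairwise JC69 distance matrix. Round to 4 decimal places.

d(A,B) = 0.5285, d(A,C) = 0.4006, d(B,C) = 0.7739

A–B: 11/29 sites differ → p ≈ 0.37931, d = −0.75 ln(1 − 0.505747) = 0.528531 ≈ 0.5285.
A–C: 9/29 sites differ → p ≈ 0.310345, d = −0.75 ln(1 − 0.413793) = 0.400562 ≈ 0.4006.
B–C: 14/29 sites differ → p ≈ 0.482759, d = −0.75 ln(1 − 0.643679) = 0.773942 ≈ 0.7739.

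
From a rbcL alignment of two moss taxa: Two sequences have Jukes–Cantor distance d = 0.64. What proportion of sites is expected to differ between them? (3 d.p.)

p = (3/4)(1 − e^(−4d/3)) = 0.75 × (1 − e^(-0.853333)) = 0.75 × (1 − 0.425993) = 0.430505.

0.431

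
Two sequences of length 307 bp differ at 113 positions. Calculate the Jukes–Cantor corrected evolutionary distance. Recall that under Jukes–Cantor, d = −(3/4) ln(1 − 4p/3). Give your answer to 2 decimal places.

p = 113/307 ≈ 0.368078.
d = −(3/4) ln(1 − 4p/3) = −0.75 ln(1 − 0.490771) = −0.75 ln(0.509229)
  = −0.75 × (-0.674857) = 0.506143 substitutions/site.

0.51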